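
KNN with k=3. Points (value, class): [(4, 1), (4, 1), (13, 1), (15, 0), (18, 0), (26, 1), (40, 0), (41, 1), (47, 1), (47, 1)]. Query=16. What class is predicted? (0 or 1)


Distances from query 16:
Point 15 (class 0): distance = 1
Point 18 (class 0): distance = 2
Point 13 (class 1): distance = 3
K=3 nearest neighbors: classes = [0, 0, 1]
Votes for class 1: 1 / 3
Majority vote => class 0

0


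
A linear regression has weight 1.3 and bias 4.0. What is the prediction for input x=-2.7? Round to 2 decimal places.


y = 1.3 * -2.7 + (4.0)
= -3.51 + (4.0)
= 0.49

0.49


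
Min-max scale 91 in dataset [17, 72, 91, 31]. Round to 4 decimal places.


Min = 17, Max = 91
Range = 91 - 17 = 74
Scaled = (x - min) / (max - min)
= (91 - 17) / 74
= 74 / 74
= 1.0000

1.0000


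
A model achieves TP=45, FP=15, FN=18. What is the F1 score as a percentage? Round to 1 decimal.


Precision = TP / (TP + FP) = 45 / 60 = 0.75
Recall = TP / (TP + FN) = 45 / 63 = 0.7143
F1 = 2 * P * R / (P + R)
= 2 * 0.75 * 0.7143 / (0.75 + 0.7143)
= 1.0714 / 1.4643
= 0.7317
As percentage: 73.2%

73.2


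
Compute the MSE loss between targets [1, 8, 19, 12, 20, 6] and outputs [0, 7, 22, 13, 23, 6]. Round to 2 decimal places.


Differences: [1, 1, -3, -1, -3, 0]
Squared errors: [1, 1, 9, 1, 9, 0]
Sum of squared errors = 21
MSE = 21 / 6 = 3.50

3.50


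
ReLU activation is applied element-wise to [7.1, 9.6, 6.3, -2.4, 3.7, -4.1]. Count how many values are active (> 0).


ReLU(x) = max(0, x) for each element:
ReLU(7.1) = 7.1
ReLU(9.6) = 9.6
ReLU(6.3) = 6.3
ReLU(-2.4) = 0
ReLU(3.7) = 3.7
ReLU(-4.1) = 0
Active neurons (>0): 4

4


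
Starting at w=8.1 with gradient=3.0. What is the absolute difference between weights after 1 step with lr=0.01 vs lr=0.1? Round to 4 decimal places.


With lr=0.01: w_new = 8.1 - 0.01 * 3.0 = 8.07
With lr=0.1: w_new = 8.1 - 0.1 * 3.0 = 7.8
Absolute difference = |8.07 - 7.8|
= 0.2700

0.2700


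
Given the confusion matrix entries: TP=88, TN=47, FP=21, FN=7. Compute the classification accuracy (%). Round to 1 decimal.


Accuracy = (TP + TN) / (TP + TN + FP + FN) * 100
= (88 + 47) / (88 + 47 + 21 + 7)
= 135 / 163
= 0.8282
= 82.8%

82.8


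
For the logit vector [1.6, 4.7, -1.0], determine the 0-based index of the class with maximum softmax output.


Softmax is a monotonic transformation, so it preserves the argmax.
We need to find the index of the maximum logit.
Index 0: 1.6
Index 1: 4.7
Index 2: -1.0
Maximum logit = 4.7 at index 1

1


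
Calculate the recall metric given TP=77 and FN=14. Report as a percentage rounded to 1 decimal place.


Recall = TP / (TP + FN) * 100
= 77 / (77 + 14)
= 77 / 91
= 0.8462
= 84.6%

84.6


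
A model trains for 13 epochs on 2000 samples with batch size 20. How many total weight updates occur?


Iterations per epoch = 2000 / 20 = 100
Total updates = iterations_per_epoch * epochs
= 100 * 13
= 1300

1300


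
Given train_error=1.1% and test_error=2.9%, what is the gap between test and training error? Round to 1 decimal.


Generalization gap = test_error - train_error
= 2.9 - 1.1
= 1.8%
A small gap suggests good generalization.

1.8


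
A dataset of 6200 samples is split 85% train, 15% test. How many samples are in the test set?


Train samples = 6200 * 85% = 5270
Test samples = 6200 - 5270
= 930

930


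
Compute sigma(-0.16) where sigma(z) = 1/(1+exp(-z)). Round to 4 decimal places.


sigmoid(z) = 1 / (1 + exp(-z))
exp(-(-0.16)) = exp(0.16) = 1.1735
1 + 1.1735 = 2.1735
1 / 2.1735 = 0.4601

0.4601


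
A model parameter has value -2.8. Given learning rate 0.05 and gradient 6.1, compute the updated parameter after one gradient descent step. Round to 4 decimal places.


w_new = w_old - lr * gradient
= -2.8 - 0.05 * 6.1
= -2.8 - (0.305)
= -3.1050

-3.1050


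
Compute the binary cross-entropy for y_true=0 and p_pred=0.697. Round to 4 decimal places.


For y=0: Loss = -log(1-p)
= -log(1 - 0.697)
= -log(0.303)
= -(-1.194)
= 1.1940

1.1940


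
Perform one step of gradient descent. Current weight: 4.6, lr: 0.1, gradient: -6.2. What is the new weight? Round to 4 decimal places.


w_new = w_old - lr * gradient
= 4.6 - 0.1 * -6.2
= 4.6 - (-0.62)
= 5.2200

5.2200


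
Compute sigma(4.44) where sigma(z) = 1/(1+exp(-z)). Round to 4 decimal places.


sigmoid(z) = 1 / (1 + exp(-z))
exp(-(4.44)) = exp(-4.44) = 0.0118
1 + 0.0118 = 1.0118
1 / 1.0118 = 0.9883

0.9883


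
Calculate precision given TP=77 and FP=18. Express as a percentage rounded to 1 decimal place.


Precision = TP / (TP + FP) * 100
= 77 / (77 + 18)
= 77 / 95
= 0.8105
= 81.1%

81.1


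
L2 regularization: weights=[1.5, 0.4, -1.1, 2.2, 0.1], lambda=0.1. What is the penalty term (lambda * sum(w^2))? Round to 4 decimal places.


Squaring each weight:
1.5^2 = 2.25
0.4^2 = 0.16
(-1.1)^2 = 1.21
2.2^2 = 4.84
0.1^2 = 0.01
Sum of squares = 8.47
Penalty = 0.1 * 8.47 = 0.8470

0.8470


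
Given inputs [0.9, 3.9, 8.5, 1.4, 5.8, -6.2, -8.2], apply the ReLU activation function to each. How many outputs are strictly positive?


ReLU(x) = max(0, x) for each element:
ReLU(0.9) = 0.9
ReLU(3.9) = 3.9
ReLU(8.5) = 8.5
ReLU(1.4) = 1.4
ReLU(5.8) = 5.8
ReLU(-6.2) = 0
ReLU(-8.2) = 0
Active neurons (>0): 5

5


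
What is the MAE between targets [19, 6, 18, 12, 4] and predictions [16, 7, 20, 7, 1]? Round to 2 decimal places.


Absolute errors: [3, 1, 2, 5, 3]
Sum of absolute errors = 14
MAE = 14 / 5 = 2.80

2.80


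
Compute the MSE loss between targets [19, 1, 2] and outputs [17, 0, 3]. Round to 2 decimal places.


Differences: [2, 1, -1]
Squared errors: [4, 1, 1]
Sum of squared errors = 6
MSE = 6 / 3 = 2.00

2.00


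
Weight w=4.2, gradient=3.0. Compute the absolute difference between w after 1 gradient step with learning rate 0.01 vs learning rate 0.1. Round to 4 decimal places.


With lr=0.01: w_new = 4.2 - 0.01 * 3.0 = 4.17
With lr=0.1: w_new = 4.2 - 0.1 * 3.0 = 3.9
Absolute difference = |4.17 - 3.9|
= 0.2700

0.2700


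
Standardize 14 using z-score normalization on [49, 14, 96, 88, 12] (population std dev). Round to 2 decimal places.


Mean = (49 + 14 + 96 + 88 + 12) / 5 = 51.8
Variance = sum((x_i - mean)^2) / n = 1256.96
Std = sqrt(1256.96) = 35.4536
Z = (x - mean) / std
= (14 - 51.8) / 35.4536
= -37.8 / 35.4536
= -1.07

-1.07


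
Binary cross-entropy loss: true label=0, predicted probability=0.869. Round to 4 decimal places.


For y=0: Loss = -log(1-p)
= -log(1 - 0.869)
= -log(0.131)
= -(-2.0326)
= 2.0326

2.0326


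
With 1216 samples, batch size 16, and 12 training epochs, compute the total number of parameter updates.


Iterations per epoch = 1216 / 16 = 76
Total updates = iterations_per_epoch * epochs
= 76 * 12
= 912

912


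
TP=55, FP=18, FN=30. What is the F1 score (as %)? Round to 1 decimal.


Precision = TP / (TP + FP) = 55 / 73 = 0.7534
Recall = TP / (TP + FN) = 55 / 85 = 0.6471
F1 = 2 * P * R / (P + R)
= 2 * 0.7534 * 0.6471 / (0.7534 + 0.6471)
= 0.975 / 1.4005
= 0.6962
As percentage: 69.6%

69.6


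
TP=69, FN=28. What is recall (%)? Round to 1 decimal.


Recall = TP / (TP + FN) * 100
= 69 / (69 + 28)
= 69 / 97
= 0.7113
= 71.1%

71.1


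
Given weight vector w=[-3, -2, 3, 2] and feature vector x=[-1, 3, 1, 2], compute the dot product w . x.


Element-wise products:
-3 * -1 = 3
-2 * 3 = -6
3 * 1 = 3
2 * 2 = 4
Sum = 3 + -6 + 3 + 4
= 4

4


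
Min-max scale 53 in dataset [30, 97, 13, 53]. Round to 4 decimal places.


Min = 13, Max = 97
Range = 97 - 13 = 84
Scaled = (x - min) / (max - min)
= (53 - 13) / 84
= 40 / 84
= 0.4762

0.4762


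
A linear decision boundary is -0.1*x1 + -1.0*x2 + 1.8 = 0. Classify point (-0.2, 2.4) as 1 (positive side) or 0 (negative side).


Compute -0.1 * -0.2 + -1.0 * 2.4 + 1.8
= 0.02 + -2.4 + 1.8
= -0.58
Since -0.58 < 0, the point is on the negative side.

0


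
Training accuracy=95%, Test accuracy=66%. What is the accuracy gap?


Gap = train_accuracy - test_accuracy
= 95 - 66
= 29%
This large gap strongly indicates overfitting.

29


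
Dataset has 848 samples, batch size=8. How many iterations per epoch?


Iterations per epoch = dataset_size / batch_size
= 848 / 8
= 106

106


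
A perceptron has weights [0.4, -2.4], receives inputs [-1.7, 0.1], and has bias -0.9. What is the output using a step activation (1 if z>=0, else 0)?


z = w . x + b
= 0.4*-1.7 + -2.4*0.1 + -0.9
= -0.68 + -0.24 + -0.9
= -0.92 + -0.9
= -1.82
Since z = -1.82 < 0, output = 0

0


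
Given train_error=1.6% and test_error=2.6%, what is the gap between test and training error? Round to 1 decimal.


Generalization gap = test_error - train_error
= 2.6 - 1.6
= 1.0%
A small gap suggests good generalization.

1.0


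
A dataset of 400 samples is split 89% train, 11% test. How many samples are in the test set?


Train samples = 400 * 89% = 356
Test samples = 400 - 356
= 44

44


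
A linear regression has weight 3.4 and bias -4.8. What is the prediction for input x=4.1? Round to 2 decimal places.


y = 3.4 * 4.1 + (-4.8)
= 13.94 + (-4.8)
= 9.14

9.14


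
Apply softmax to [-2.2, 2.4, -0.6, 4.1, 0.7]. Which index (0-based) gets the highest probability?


Softmax is a monotonic transformation, so it preserves the argmax.
We need to find the index of the maximum logit.
Index 0: -2.2
Index 1: 2.4
Index 2: -0.6
Index 3: 4.1
Index 4: 0.7
Maximum logit = 4.1 at index 3

3


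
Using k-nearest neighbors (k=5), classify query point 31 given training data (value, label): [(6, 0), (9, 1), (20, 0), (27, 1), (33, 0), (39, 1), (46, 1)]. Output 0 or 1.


Distances from query 31:
Point 33 (class 0): distance = 2
Point 27 (class 1): distance = 4
Point 39 (class 1): distance = 8
Point 20 (class 0): distance = 11
Point 46 (class 1): distance = 15
K=5 nearest neighbors: classes = [0, 1, 1, 0, 1]
Votes for class 1: 3 / 5
Majority vote => class 1

1


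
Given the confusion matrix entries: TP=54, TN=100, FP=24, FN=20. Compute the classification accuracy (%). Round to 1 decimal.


Accuracy = (TP + TN) / (TP + TN + FP + FN) * 100
= (54 + 100) / (54 + 100 + 24 + 20)
= 154 / 198
= 0.7778
= 77.8%

77.8


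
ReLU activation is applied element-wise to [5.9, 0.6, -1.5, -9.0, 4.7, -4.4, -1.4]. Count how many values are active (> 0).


ReLU(x) = max(0, x) for each element:
ReLU(5.9) = 5.9
ReLU(0.6) = 0.6
ReLU(-1.5) = 0
ReLU(-9.0) = 0
ReLU(4.7) = 4.7
ReLU(-4.4) = 0
ReLU(-1.4) = 0
Active neurons (>0): 3

3


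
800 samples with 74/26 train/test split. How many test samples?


Train samples = 800 * 74% = 592
Test samples = 800 - 592
= 208

208


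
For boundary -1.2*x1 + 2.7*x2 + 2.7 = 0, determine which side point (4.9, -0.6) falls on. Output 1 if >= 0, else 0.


Compute -1.2 * 4.9 + 2.7 * -0.6 + 2.7
= -5.88 + -1.62 + 2.7
= -4.8
Since -4.8 < 0, the point is on the negative side.

0


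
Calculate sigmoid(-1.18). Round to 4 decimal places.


sigmoid(z) = 1 / (1 + exp(-z))
exp(-(-1.18)) = exp(1.18) = 3.2544
1 + 3.2544 = 4.2544
1 / 4.2544 = 0.2351

0.2351


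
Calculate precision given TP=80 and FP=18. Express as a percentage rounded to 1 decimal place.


Precision = TP / (TP + FP) * 100
= 80 / (80 + 18)
= 80 / 98
= 0.8163
= 81.6%

81.6


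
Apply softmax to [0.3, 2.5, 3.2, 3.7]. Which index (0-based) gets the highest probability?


Softmax is a monotonic transformation, so it preserves the argmax.
We need to find the index of the maximum logit.
Index 0: 0.3
Index 1: 2.5
Index 2: 3.2
Index 3: 3.7
Maximum logit = 3.7 at index 3

3


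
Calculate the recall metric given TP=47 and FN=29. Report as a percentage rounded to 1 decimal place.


Recall = TP / (TP + FN) * 100
= 47 / (47 + 29)
= 47 / 76
= 0.6184
= 61.8%

61.8


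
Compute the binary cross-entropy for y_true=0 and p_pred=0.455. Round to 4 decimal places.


For y=0: Loss = -log(1-p)
= -log(1 - 0.455)
= -log(0.545)
= -(-0.607)
= 0.6070

0.6070


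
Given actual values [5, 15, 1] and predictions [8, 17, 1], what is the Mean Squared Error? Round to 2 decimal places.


Differences: [-3, -2, 0]
Squared errors: [9, 4, 0]
Sum of squared errors = 13
MSE = 13 / 3 = 4.33

4.33


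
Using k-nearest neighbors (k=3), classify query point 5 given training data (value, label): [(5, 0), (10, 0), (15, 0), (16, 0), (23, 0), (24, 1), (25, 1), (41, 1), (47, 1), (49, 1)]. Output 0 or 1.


Distances from query 5:
Point 5 (class 0): distance = 0
Point 10 (class 0): distance = 5
Point 15 (class 0): distance = 10
K=3 nearest neighbors: classes = [0, 0, 0]
Votes for class 1: 0 / 3
Majority vote => class 0

0


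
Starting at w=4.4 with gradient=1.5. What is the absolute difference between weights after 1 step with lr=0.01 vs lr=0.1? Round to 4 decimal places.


With lr=0.01: w_new = 4.4 - 0.01 * 1.5 = 4.385
With lr=0.1: w_new = 4.4 - 0.1 * 1.5 = 4.25
Absolute difference = |4.385 - 4.25|
= 0.1350

0.1350


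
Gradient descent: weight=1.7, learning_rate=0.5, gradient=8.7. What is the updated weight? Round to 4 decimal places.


w_new = w_old - lr * gradient
= 1.7 - 0.5 * 8.7
= 1.7 - (4.35)
= -2.6500

-2.6500


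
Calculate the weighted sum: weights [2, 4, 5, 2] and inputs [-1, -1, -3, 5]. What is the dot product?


Element-wise products:
2 * -1 = -2
4 * -1 = -4
5 * -3 = -15
2 * 5 = 10
Sum = -2 + -4 + -15 + 10
= -11

-11


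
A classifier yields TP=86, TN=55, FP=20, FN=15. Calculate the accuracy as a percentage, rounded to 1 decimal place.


Accuracy = (TP + TN) / (TP + TN + FP + FN) * 100
= (86 + 55) / (86 + 55 + 20 + 15)
= 141 / 176
= 0.8011
= 80.1%

80.1


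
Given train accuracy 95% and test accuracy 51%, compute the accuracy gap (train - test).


Gap = train_accuracy - test_accuracy
= 95 - 51
= 44%
This large gap strongly indicates overfitting.

44


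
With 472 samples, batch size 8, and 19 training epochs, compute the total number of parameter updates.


Iterations per epoch = 472 / 8 = 59
Total updates = iterations_per_epoch * epochs
= 59 * 19
= 1121

1121


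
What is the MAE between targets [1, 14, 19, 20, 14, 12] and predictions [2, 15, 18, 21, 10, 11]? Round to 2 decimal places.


Absolute errors: [1, 1, 1, 1, 4, 1]
Sum of absolute errors = 9
MAE = 9 / 6 = 1.50

1.50


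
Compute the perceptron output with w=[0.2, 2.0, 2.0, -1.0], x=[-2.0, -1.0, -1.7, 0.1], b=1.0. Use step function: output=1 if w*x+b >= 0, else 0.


z = w . x + b
= 0.2*-2.0 + 2.0*-1.0 + 2.0*-1.7 + -1.0*0.1 + 1.0
= -0.4 + -2.0 + -3.4 + -0.1 + 1.0
= -5.9 + 1.0
= -4.9
Since z = -4.9 < 0, output = 0

0


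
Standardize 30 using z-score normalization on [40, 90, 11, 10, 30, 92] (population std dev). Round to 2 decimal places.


Mean = (40 + 90 + 11 + 10 + 30 + 92) / 6 = 45.5
Variance = sum((x_i - mean)^2) / n = 1143.9167
Std = sqrt(1143.9167) = 33.8218
Z = (x - mean) / std
= (30 - 45.5) / 33.8218
= -15.5 / 33.8218
= -0.46

-0.46


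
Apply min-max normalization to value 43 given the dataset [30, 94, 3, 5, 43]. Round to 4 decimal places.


Min = 3, Max = 94
Range = 94 - 3 = 91
Scaled = (x - min) / (max - min)
= (43 - 3) / 91
= 40 / 91
= 0.4396

0.4396


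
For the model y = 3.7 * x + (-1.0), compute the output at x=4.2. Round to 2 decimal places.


y = 3.7 * 4.2 + (-1.0)
= 15.54 + (-1.0)
= 14.54

14.54


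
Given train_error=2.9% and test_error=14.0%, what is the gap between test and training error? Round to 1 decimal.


Generalization gap = test_error - train_error
= 14.0 - 2.9
= 11.1%
A large gap suggests overfitting.

11.1


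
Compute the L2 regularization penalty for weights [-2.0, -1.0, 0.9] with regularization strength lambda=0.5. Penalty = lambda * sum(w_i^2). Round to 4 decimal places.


Squaring each weight:
(-2.0)^2 = 4.0
(-1.0)^2 = 1.0
0.9^2 = 0.81
Sum of squares = 5.81
Penalty = 0.5 * 5.81 = 2.9050

2.9050


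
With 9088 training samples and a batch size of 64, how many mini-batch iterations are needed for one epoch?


Iterations per epoch = dataset_size / batch_size
= 9088 / 64
= 142

142


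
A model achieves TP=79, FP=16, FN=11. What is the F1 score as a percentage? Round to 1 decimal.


Precision = TP / (TP + FP) = 79 / 95 = 0.8316
Recall = TP / (TP + FN) = 79 / 90 = 0.8778
F1 = 2 * P * R / (P + R)
= 2 * 0.8316 * 0.8778 / (0.8316 + 0.8778)
= 1.4599 / 1.7094
= 0.8541
As percentage: 85.4%

85.4


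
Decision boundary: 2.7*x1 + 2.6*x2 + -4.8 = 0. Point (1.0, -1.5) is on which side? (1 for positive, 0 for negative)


Compute 2.7 * 1.0 + 2.6 * -1.5 + -4.8
= 2.7 + -3.9 + -4.8
= -6.0
Since -6.0 < 0, the point is on the negative side.

0


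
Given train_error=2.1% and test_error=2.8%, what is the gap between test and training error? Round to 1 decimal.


Generalization gap = test_error - train_error
= 2.8 - 2.1
= 0.7%
A small gap suggests good generalization.

0.7


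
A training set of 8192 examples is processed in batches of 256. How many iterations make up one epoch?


Iterations per epoch = dataset_size / batch_size
= 8192 / 256
= 32

32


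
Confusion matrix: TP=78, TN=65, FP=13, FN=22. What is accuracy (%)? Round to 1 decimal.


Accuracy = (TP + TN) / (TP + TN + FP + FN) * 100
= (78 + 65) / (78 + 65 + 13 + 22)
= 143 / 178
= 0.8034
= 80.3%

80.3


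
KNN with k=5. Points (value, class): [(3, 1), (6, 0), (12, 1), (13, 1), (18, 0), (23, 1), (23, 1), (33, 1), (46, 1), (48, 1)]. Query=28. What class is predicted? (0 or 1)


Distances from query 28:
Point 23 (class 1): distance = 5
Point 23 (class 1): distance = 5
Point 33 (class 1): distance = 5
Point 18 (class 0): distance = 10
Point 13 (class 1): distance = 15
K=5 nearest neighbors: classes = [1, 1, 1, 0, 1]
Votes for class 1: 4 / 5
Majority vote => class 1

1


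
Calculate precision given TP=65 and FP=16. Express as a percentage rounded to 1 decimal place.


Precision = TP / (TP + FP) * 100
= 65 / (65 + 16)
= 65 / 81
= 0.8025
= 80.2%

80.2


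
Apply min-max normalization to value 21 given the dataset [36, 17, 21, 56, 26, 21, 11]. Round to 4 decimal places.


Min = 11, Max = 56
Range = 56 - 11 = 45
Scaled = (x - min) / (max - min)
= (21 - 11) / 45
= 10 / 45
= 0.2222

0.2222


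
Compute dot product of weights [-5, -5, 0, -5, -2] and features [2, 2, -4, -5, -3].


Element-wise products:
-5 * 2 = -10
-5 * 2 = -10
0 * -4 = 0
-5 * -5 = 25
-2 * -3 = 6
Sum = -10 + -10 + 0 + 25 + 6
= 11

11


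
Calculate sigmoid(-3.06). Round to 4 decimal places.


sigmoid(z) = 1 / (1 + exp(-z))
exp(-(-3.06)) = exp(3.06) = 21.3276
1 + 21.3276 = 22.3276
1 / 22.3276 = 0.0448

0.0448


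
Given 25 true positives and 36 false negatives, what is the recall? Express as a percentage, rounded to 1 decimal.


Recall = TP / (TP + FN) * 100
= 25 / (25 + 36)
= 25 / 61
= 0.4098
= 41.0%

41.0


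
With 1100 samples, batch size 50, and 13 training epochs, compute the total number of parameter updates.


Iterations per epoch = 1100 / 50 = 22
Total updates = iterations_per_epoch * epochs
= 22 * 13
= 286

286


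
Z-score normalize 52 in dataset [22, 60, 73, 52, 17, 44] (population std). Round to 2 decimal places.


Mean = (22 + 60 + 73 + 52 + 17 + 44) / 6 = 44.6667
Variance = sum((x_i - mean)^2) / n = 395.2222
Std = sqrt(395.2222) = 19.8802
Z = (x - mean) / std
= (52 - 44.6667) / 19.8802
= 7.3333 / 19.8802
= 0.37

0.37


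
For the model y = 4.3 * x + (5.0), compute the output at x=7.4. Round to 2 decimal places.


y = 4.3 * 7.4 + (5.0)
= 31.82 + (5.0)
= 36.82

36.82


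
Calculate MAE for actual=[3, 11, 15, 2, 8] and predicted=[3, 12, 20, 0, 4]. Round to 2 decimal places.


Absolute errors: [0, 1, 5, 2, 4]
Sum of absolute errors = 12
MAE = 12 / 5 = 2.40

2.40


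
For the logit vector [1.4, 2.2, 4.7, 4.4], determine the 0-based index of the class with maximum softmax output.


Softmax is a monotonic transformation, so it preserves the argmax.
We need to find the index of the maximum logit.
Index 0: 1.4
Index 1: 2.2
Index 2: 4.7
Index 3: 4.4
Maximum logit = 4.7 at index 2

2


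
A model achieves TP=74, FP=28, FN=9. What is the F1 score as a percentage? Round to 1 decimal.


Precision = TP / (TP + FP) = 74 / 102 = 0.7255
Recall = TP / (TP + FN) = 74 / 83 = 0.8916
F1 = 2 * P * R / (P + R)
= 2 * 0.7255 * 0.8916 / (0.7255 + 0.8916)
= 1.2936 / 1.6171
= 0.8
As percentage: 80.0%

80.0


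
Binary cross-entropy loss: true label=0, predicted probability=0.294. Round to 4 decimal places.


For y=0: Loss = -log(1-p)
= -log(1 - 0.294)
= -log(0.706)
= -(-0.3481)
= 0.3481

0.3481


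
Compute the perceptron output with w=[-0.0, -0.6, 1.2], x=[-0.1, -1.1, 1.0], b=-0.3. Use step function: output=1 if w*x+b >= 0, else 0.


z = w . x + b
= -0.0*-0.1 + -0.6*-1.1 + 1.2*1.0 + -0.3
= 0.0 + 0.66 + 1.2 + -0.3
= 1.86 + -0.3
= 1.56
Since z = 1.56 >= 0, output = 1

1


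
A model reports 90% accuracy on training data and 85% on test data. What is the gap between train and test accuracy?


Gap = train_accuracy - test_accuracy
= 90 - 85
= 5%
This moderate gap may indicate mild overfitting.

5


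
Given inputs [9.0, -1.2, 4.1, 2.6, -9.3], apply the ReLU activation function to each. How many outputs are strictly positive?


ReLU(x) = max(0, x) for each element:
ReLU(9.0) = 9.0
ReLU(-1.2) = 0
ReLU(4.1) = 4.1
ReLU(2.6) = 2.6
ReLU(-9.3) = 0
Active neurons (>0): 3

3


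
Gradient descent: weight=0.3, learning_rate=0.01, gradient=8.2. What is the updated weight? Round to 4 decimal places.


w_new = w_old - lr * gradient
= 0.3 - 0.01 * 8.2
= 0.3 - (0.082)
= 0.2180

0.2180


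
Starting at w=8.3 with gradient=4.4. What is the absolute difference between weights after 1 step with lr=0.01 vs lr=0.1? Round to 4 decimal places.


With lr=0.01: w_new = 8.3 - 0.01 * 4.4 = 8.256
With lr=0.1: w_new = 8.3 - 0.1 * 4.4 = 7.86
Absolute difference = |8.256 - 7.86|
= 0.3960

0.3960


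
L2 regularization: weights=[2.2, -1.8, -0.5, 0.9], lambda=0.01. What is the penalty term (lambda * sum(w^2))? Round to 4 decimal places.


Squaring each weight:
2.2^2 = 4.84
(-1.8)^2 = 3.24
(-0.5)^2 = 0.25
0.9^2 = 0.81
Sum of squares = 9.14
Penalty = 0.01 * 9.14 = 0.0914

0.0914


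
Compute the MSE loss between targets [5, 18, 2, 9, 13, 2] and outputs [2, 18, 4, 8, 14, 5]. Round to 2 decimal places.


Differences: [3, 0, -2, 1, -1, -3]
Squared errors: [9, 0, 4, 1, 1, 9]
Sum of squared errors = 24
MSE = 24 / 6 = 4.00

4.00


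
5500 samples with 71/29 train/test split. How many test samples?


Train samples = 5500 * 71% = 3905
Test samples = 5500 - 3905
= 1595

1595


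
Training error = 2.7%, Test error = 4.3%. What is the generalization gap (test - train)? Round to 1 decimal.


Generalization gap = test_error - train_error
= 4.3 - 2.7
= 1.6%
A small gap suggests good generalization.

1.6


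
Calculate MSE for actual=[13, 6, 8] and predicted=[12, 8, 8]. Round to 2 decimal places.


Differences: [1, -2, 0]
Squared errors: [1, 4, 0]
Sum of squared errors = 5
MSE = 5 / 3 = 1.67

1.67


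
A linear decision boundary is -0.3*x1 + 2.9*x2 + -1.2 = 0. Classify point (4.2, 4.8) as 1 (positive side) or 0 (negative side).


Compute -0.3 * 4.2 + 2.9 * 4.8 + -1.2
= -1.26 + 13.92 + -1.2
= 11.46
Since 11.46 >= 0, the point is on the positive side.

1


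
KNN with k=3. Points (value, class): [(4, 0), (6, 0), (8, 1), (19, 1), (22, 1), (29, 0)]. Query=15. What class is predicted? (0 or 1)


Distances from query 15:
Point 19 (class 1): distance = 4
Point 8 (class 1): distance = 7
Point 22 (class 1): distance = 7
K=3 nearest neighbors: classes = [1, 1, 1]
Votes for class 1: 3 / 3
Majority vote => class 1

1


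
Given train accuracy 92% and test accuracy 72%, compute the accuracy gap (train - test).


Gap = train_accuracy - test_accuracy
= 92 - 72
= 20%
This gap suggests the model is overfitting.

20


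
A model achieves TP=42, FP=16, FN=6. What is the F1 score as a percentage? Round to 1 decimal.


Precision = TP / (TP + FP) = 42 / 58 = 0.7241
Recall = TP / (TP + FN) = 42 / 48 = 0.875
F1 = 2 * P * R / (P + R)
= 2 * 0.7241 * 0.875 / (0.7241 + 0.875)
= 1.2672 / 1.5991
= 0.7925
As percentage: 79.2%

79.2


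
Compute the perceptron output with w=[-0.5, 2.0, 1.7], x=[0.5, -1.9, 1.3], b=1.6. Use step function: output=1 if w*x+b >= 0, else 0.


z = w . x + b
= -0.5*0.5 + 2.0*-1.9 + 1.7*1.3 + 1.6
= -0.25 + -3.8 + 2.21 + 1.6
= -1.84 + 1.6
= -0.24
Since z = -0.24 < 0, output = 0

0


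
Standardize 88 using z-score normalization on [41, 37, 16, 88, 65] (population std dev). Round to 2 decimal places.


Mean = (41 + 37 + 16 + 88 + 65) / 5 = 49.4
Variance = sum((x_i - mean)^2) / n = 614.64
Std = sqrt(614.64) = 24.7919
Z = (x - mean) / std
= (88 - 49.4) / 24.7919
= 38.6 / 24.7919
= 1.56

1.56


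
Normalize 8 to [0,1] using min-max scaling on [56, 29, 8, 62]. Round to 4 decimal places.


Min = 8, Max = 62
Range = 62 - 8 = 54
Scaled = (x - min) / (max - min)
= (8 - 8) / 54
= 0 / 54
= 0.0000

0.0000


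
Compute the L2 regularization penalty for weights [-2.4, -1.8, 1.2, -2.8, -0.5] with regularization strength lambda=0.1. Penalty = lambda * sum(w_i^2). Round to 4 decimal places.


Squaring each weight:
(-2.4)^2 = 5.76
(-1.8)^2 = 3.24
1.2^2 = 1.44
(-2.8)^2 = 7.84
(-0.5)^2 = 0.25
Sum of squares = 18.53
Penalty = 0.1 * 18.53 = 1.8530

1.8530


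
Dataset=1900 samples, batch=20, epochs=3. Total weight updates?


Iterations per epoch = 1900 / 20 = 95
Total updates = iterations_per_epoch * epochs
= 95 * 3
= 285

285


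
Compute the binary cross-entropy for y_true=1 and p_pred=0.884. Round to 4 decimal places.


For y=1: Loss = -log(p)
= -log(0.884)
= -(-0.1233)
= 0.1233

0.1233


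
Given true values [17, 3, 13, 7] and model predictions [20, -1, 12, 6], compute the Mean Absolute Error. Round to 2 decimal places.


Absolute errors: [3, 4, 1, 1]
Sum of absolute errors = 9
MAE = 9 / 4 = 2.25

2.25


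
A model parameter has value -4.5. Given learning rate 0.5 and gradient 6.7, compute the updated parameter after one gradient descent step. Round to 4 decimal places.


w_new = w_old - lr * gradient
= -4.5 - 0.5 * 6.7
= -4.5 - (3.35)
= -7.8500

-7.8500


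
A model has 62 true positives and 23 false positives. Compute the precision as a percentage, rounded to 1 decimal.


Precision = TP / (TP + FP) * 100
= 62 / (62 + 23)
= 62 / 85
= 0.7294
= 72.9%

72.9


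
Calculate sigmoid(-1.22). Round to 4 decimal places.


sigmoid(z) = 1 / (1 + exp(-z))
exp(-(-1.22)) = exp(1.22) = 3.3872
1 + 3.3872 = 4.3872
1 / 4.3872 = 0.2279

0.2279


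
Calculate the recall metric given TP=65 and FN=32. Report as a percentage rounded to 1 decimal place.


Recall = TP / (TP + FN) * 100
= 65 / (65 + 32)
= 65 / 97
= 0.6701
= 67.0%

67.0


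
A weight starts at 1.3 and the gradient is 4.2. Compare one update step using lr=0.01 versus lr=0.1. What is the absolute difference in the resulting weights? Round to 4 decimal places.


With lr=0.01: w_new = 1.3 - 0.01 * 4.2 = 1.258
With lr=0.1: w_new = 1.3 - 0.1 * 4.2 = 0.88
Absolute difference = |1.258 - 0.88|
= 0.3780

0.3780


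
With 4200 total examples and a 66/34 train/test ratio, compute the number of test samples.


Train samples = 4200 * 66% = 2772
Test samples = 4200 - 2772
= 1428

1428


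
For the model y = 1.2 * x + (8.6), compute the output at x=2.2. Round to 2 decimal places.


y = 1.2 * 2.2 + (8.6)
= 2.64 + (8.6)
= 11.24

11.24


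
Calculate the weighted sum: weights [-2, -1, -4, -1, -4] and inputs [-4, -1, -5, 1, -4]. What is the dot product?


Element-wise products:
-2 * -4 = 8
-1 * -1 = 1
-4 * -5 = 20
-1 * 1 = -1
-4 * -4 = 16
Sum = 8 + 1 + 20 + -1 + 16
= 44

44


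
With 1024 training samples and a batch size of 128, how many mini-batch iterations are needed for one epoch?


Iterations per epoch = dataset_size / batch_size
= 1024 / 128
= 8

8


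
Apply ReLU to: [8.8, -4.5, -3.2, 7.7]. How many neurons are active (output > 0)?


ReLU(x) = max(0, x) for each element:
ReLU(8.8) = 8.8
ReLU(-4.5) = 0
ReLU(-3.2) = 0
ReLU(7.7) = 7.7
Active neurons (>0): 2

2


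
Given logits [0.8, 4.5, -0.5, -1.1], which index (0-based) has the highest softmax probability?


Softmax is a monotonic transformation, so it preserves the argmax.
We need to find the index of the maximum logit.
Index 0: 0.8
Index 1: 4.5
Index 2: -0.5
Index 3: -1.1
Maximum logit = 4.5 at index 1

1


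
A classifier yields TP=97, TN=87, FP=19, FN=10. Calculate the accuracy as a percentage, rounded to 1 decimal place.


Accuracy = (TP + TN) / (TP + TN + FP + FN) * 100
= (97 + 87) / (97 + 87 + 19 + 10)
= 184 / 213
= 0.8638
= 86.4%

86.4


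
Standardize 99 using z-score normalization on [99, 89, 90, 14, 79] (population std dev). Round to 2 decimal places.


Mean = (99 + 89 + 90 + 14 + 79) / 5 = 74.2
Variance = sum((x_i - mean)^2) / n = 946.16
Std = sqrt(946.16) = 30.7597
Z = (x - mean) / std
= (99 - 74.2) / 30.7597
= 24.8 / 30.7597
= 0.81

0.81


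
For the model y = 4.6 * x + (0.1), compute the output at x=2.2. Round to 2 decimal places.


y = 4.6 * 2.2 + (0.1)
= 10.12 + (0.1)
= 10.22

10.22


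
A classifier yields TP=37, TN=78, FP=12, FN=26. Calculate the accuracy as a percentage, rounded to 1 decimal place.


Accuracy = (TP + TN) / (TP + TN + FP + FN) * 100
= (37 + 78) / (37 + 78 + 12 + 26)
= 115 / 153
= 0.7516
= 75.2%

75.2


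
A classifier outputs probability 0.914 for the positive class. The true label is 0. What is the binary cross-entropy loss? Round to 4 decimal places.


For y=0: Loss = -log(1-p)
= -log(1 - 0.914)
= -log(0.086)
= -(-2.4534)
= 2.4534

2.4534


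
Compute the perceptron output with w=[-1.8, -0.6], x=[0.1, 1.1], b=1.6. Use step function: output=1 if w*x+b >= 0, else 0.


z = w . x + b
= -1.8*0.1 + -0.6*1.1 + 1.6
= -0.18 + -0.66 + 1.6
= -0.84 + 1.6
= 0.76
Since z = 0.76 >= 0, output = 1

1


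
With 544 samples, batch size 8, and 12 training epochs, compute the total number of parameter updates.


Iterations per epoch = 544 / 8 = 68
Total updates = iterations_per_epoch * epochs
= 68 * 12
= 816

816


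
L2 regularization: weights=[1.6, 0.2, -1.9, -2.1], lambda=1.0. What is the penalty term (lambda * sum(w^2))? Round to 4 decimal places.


Squaring each weight:
1.6^2 = 2.56
0.2^2 = 0.04
(-1.9)^2 = 3.61
(-2.1)^2 = 4.41
Sum of squares = 10.62
Penalty = 1.0 * 10.62 = 10.6200

10.6200


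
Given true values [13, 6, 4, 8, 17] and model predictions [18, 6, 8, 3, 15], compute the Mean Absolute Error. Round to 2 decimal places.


Absolute errors: [5, 0, 4, 5, 2]
Sum of absolute errors = 16
MAE = 16 / 5 = 3.20

3.20


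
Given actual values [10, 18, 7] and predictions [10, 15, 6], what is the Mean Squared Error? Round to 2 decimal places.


Differences: [0, 3, 1]
Squared errors: [0, 9, 1]
Sum of squared errors = 10
MSE = 10 / 3 = 3.33

3.33


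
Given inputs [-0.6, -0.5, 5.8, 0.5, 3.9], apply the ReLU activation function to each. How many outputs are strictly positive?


ReLU(x) = max(0, x) for each element:
ReLU(-0.6) = 0
ReLU(-0.5) = 0
ReLU(5.8) = 5.8
ReLU(0.5) = 0.5
ReLU(3.9) = 3.9
Active neurons (>0): 3

3


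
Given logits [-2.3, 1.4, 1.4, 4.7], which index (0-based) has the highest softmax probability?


Softmax is a monotonic transformation, so it preserves the argmax.
We need to find the index of the maximum logit.
Index 0: -2.3
Index 1: 1.4
Index 2: 1.4
Index 3: 4.7
Maximum logit = 4.7 at index 3

3


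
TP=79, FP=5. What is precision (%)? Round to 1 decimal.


Precision = TP / (TP + FP) * 100
= 79 / (79 + 5)
= 79 / 84
= 0.9405
= 94.0%

94.0


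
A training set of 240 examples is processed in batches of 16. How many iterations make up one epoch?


Iterations per epoch = dataset_size / batch_size
= 240 / 16
= 15

15


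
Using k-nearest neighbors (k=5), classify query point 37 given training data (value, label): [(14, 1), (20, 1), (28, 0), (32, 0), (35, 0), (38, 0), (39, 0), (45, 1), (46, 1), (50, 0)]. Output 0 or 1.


Distances from query 37:
Point 38 (class 0): distance = 1
Point 35 (class 0): distance = 2
Point 39 (class 0): distance = 2
Point 32 (class 0): distance = 5
Point 45 (class 1): distance = 8
K=5 nearest neighbors: classes = [0, 0, 0, 0, 1]
Votes for class 1: 1 / 5
Majority vote => class 0

0


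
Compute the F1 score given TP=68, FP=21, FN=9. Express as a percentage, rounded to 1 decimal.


Precision = TP / (TP + FP) = 68 / 89 = 0.764
Recall = TP / (TP + FN) = 68 / 77 = 0.8831
F1 = 2 * P * R / (P + R)
= 2 * 0.764 * 0.8831 / (0.764 + 0.8831)
= 1.3495 / 1.6472
= 0.8193
As percentage: 81.9%

81.9


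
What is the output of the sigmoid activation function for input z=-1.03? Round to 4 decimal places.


sigmoid(z) = 1 / (1 + exp(-z))
exp(-(-1.03)) = exp(1.03) = 2.8011
1 + 2.8011 = 3.8011
1 / 3.8011 = 0.2631

0.2631


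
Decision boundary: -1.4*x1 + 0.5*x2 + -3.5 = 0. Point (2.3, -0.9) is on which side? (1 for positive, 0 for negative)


Compute -1.4 * 2.3 + 0.5 * -0.9 + -3.5
= -3.22 + -0.45 + -3.5
= -7.17
Since -7.17 < 0, the point is on the negative side.

0


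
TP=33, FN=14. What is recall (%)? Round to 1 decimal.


Recall = TP / (TP + FN) * 100
= 33 / (33 + 14)
= 33 / 47
= 0.7021
= 70.2%

70.2


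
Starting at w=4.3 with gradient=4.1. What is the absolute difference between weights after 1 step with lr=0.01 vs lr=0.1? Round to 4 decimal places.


With lr=0.01: w_new = 4.3 - 0.01 * 4.1 = 4.259
With lr=0.1: w_new = 4.3 - 0.1 * 4.1 = 3.89
Absolute difference = |4.259 - 3.89|
= 0.3690

0.3690


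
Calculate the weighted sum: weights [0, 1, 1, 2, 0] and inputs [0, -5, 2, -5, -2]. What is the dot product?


Element-wise products:
0 * 0 = 0
1 * -5 = -5
1 * 2 = 2
2 * -5 = -10
0 * -2 = 0
Sum = 0 + -5 + 2 + -10 + 0
= -13

-13


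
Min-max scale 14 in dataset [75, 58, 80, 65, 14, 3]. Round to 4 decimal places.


Min = 3, Max = 80
Range = 80 - 3 = 77
Scaled = (x - min) / (max - min)
= (14 - 3) / 77
= 11 / 77
= 0.1429

0.1429


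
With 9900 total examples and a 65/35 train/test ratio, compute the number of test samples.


Train samples = 9900 * 65% = 6435
Test samples = 9900 - 6435
= 3465

3465


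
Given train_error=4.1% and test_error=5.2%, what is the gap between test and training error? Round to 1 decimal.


Generalization gap = test_error - train_error
= 5.2 - 4.1
= 1.1%
A small gap suggests good generalization.

1.1


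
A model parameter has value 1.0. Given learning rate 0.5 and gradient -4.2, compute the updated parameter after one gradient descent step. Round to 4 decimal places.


w_new = w_old - lr * gradient
= 1.0 - 0.5 * -4.2
= 1.0 - (-2.1)
= 3.1000

3.1000


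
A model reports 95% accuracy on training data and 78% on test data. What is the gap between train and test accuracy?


Gap = train_accuracy - test_accuracy
= 95 - 78
= 17%
This gap suggests the model is overfitting.

17


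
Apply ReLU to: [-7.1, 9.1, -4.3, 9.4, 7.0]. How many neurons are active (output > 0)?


ReLU(x) = max(0, x) for each element:
ReLU(-7.1) = 0
ReLU(9.1) = 9.1
ReLU(-4.3) = 0
ReLU(9.4) = 9.4
ReLU(7.0) = 7.0
Active neurons (>0): 3

3


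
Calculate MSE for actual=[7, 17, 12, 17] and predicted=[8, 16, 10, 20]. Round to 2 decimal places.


Differences: [-1, 1, 2, -3]
Squared errors: [1, 1, 4, 9]
Sum of squared errors = 15
MSE = 15 / 4 = 3.75

3.75


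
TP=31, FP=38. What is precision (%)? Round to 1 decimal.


Precision = TP / (TP + FP) * 100
= 31 / (31 + 38)
= 31 / 69
= 0.4493
= 44.9%

44.9


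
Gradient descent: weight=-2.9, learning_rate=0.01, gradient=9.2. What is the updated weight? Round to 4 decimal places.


w_new = w_old - lr * gradient
= -2.9 - 0.01 * 9.2
= -2.9 - (0.092)
= -2.9920

-2.9920


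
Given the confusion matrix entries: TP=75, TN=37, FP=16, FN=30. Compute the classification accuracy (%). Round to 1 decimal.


Accuracy = (TP + TN) / (TP + TN + FP + FN) * 100
= (75 + 37) / (75 + 37 + 16 + 30)
= 112 / 158
= 0.7089
= 70.9%

70.9


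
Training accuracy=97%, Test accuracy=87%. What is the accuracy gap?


Gap = train_accuracy - test_accuracy
= 97 - 87
= 10%
This moderate gap may indicate mild overfitting.

10


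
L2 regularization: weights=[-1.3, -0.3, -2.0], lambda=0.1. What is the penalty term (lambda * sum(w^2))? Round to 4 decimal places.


Squaring each weight:
(-1.3)^2 = 1.69
(-0.3)^2 = 0.09
(-2.0)^2 = 4.0
Sum of squares = 5.78
Penalty = 0.1 * 5.78 = 0.5780

0.5780


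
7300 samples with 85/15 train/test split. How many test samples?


Train samples = 7300 * 85% = 6205
Test samples = 7300 - 6205
= 1095

1095


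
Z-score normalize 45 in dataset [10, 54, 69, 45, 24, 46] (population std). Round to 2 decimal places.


Mean = (10 + 54 + 69 + 45 + 24 + 46) / 6 = 41.3333
Variance = sum((x_i - mean)^2) / n = 373.8889
Std = sqrt(373.8889) = 19.3362
Z = (x - mean) / std
= (45 - 41.3333) / 19.3362
= 3.6667 / 19.3362
= 0.19

0.19


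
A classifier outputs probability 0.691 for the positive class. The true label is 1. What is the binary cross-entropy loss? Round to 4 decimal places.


For y=1: Loss = -log(p)
= -log(0.691)
= -(-0.3696)
= 0.3696

0.3696


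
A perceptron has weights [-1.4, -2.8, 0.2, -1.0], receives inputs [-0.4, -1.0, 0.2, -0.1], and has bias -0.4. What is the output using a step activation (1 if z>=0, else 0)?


z = w . x + b
= -1.4*-0.4 + -2.8*-1.0 + 0.2*0.2 + -1.0*-0.1 + -0.4
= 0.56 + 2.8 + 0.04 + 0.1 + -0.4
= 3.5 + -0.4
= 3.1
Since z = 3.1 >= 0, output = 1

1


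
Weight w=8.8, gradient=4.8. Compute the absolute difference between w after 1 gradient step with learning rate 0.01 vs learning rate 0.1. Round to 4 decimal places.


With lr=0.01: w_new = 8.8 - 0.01 * 4.8 = 8.752
With lr=0.1: w_new = 8.8 - 0.1 * 4.8 = 8.32
Absolute difference = |8.752 - 8.32|
= 0.4320

0.4320


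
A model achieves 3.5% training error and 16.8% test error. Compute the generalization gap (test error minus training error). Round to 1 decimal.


Generalization gap = test_error - train_error
= 16.8 - 3.5
= 13.3%
A large gap suggests overfitting.

13.3


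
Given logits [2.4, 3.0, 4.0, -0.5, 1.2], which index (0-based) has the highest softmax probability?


Softmax is a monotonic transformation, so it preserves the argmax.
We need to find the index of the maximum logit.
Index 0: 2.4
Index 1: 3.0
Index 2: 4.0
Index 3: -0.5
Index 4: 1.2
Maximum logit = 4.0 at index 2

2


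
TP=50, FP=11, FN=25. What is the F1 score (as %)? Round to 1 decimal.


Precision = TP / (TP + FP) = 50 / 61 = 0.8197
Recall = TP / (TP + FN) = 50 / 75 = 0.6667
F1 = 2 * P * R / (P + R)
= 2 * 0.8197 * 0.6667 / (0.8197 + 0.6667)
= 1.0929 / 1.4863
= 0.7353
As percentage: 73.5%

73.5


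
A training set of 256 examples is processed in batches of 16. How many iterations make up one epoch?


Iterations per epoch = dataset_size / batch_size
= 256 / 16
= 16

16


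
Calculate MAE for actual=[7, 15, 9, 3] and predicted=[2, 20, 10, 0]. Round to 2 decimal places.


Absolute errors: [5, 5, 1, 3]
Sum of absolute errors = 14
MAE = 14 / 4 = 3.50

3.50


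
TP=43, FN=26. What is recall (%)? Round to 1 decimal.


Recall = TP / (TP + FN) * 100
= 43 / (43 + 26)
= 43 / 69
= 0.6232
= 62.3%

62.3


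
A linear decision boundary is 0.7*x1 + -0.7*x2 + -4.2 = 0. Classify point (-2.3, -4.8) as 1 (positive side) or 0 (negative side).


Compute 0.7 * -2.3 + -0.7 * -4.8 + -4.2
= -1.61 + 3.36 + -4.2
= -2.45
Since -2.45 < 0, the point is on the negative side.

0


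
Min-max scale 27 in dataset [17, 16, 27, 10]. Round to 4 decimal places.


Min = 10, Max = 27
Range = 27 - 10 = 17
Scaled = (x - min) / (max - min)
= (27 - 10) / 17
= 17 / 17
= 1.0000

1.0000


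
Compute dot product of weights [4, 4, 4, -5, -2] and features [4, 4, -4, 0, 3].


Element-wise products:
4 * 4 = 16
4 * 4 = 16
4 * -4 = -16
-5 * 0 = 0
-2 * 3 = -6
Sum = 16 + 16 + -16 + 0 + -6
= 10

10
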